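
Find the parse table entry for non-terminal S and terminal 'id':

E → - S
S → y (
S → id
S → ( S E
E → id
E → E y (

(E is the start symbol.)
S → id

To find M[S, 'id'], we find productions for S where 'id' is in the predict set (PREDICT(N → α) = (FIRST(α) \ {ε}) ∪ (FOLLOW(N) if α ⇒* ε)).

S → y (: PREDICT = { 'y' }
S → id: PREDICT = { 'id' }
  'id' is in predict set, so this production goes in M[S, 'id']
S → ( S E: PREDICT = { '(' }

M[S, 'id'] = S → id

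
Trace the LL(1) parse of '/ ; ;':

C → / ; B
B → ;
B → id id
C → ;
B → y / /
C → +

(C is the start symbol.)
LL(1) parsing maintains a stack (initially the start symbol over $) and the input. At each step: if the stack top is a terminal, match it against the current input token; if it is a non-terminal N, replace it with the RHS of M[N, lookahead] (the unique production whose predict set contains the lookahead).

Stack is shown with the top on the left.

Stack    Input    Action
------------------------
C $      / ; ; $  output C → / ; B
/ ; B $  / ; ; $  match '/'
; B $    ; ; $    match ';'
B $      ; $      output B → ;
; $      ; $      match ';'
$        $        accept

The string is accepted.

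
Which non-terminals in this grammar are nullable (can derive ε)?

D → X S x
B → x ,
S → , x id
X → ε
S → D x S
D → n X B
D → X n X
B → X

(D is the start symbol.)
{ 'B', 'X' }

A non-terminal is nullable if it can derive ε (the empty string): either it has an ε-production, or it has a production whose right-hand side consists entirely of nullable non-terminals.

ε-productions: X → ε
So X is immediately nullable.
B → X: every symbol on the right is nullable, so B is nullable too.
No further non-terminal can be added: every production for the remaining non-terminals contains a terminal or a non-nullable non-terminal.
Nullable = { 'B', 'X' }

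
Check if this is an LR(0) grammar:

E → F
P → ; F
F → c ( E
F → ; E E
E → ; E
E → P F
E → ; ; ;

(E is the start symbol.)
Augment with E' → E and build the canonical LR(0) collection (I0 = CLOSURE({[E' → . E]}), then GOTO on every symbol after a dot until no new states appear). It has 16 states:
  I0: { [E → . ; ; ;], [E → . ; E], [E → . F], [E → . P F], [E' → . E], [F → . ; E E], [F → . c ( E], [P → . ; F] }  — shift
  I1: { [E → . ; ; ;], [E → . ; E], [E → . F], [E → . P F], [E → ; . ; ;], [E → ; . E], [F → . ; E E], [F → . c ( E], [F → ; . E E], [P → . ; F], [P → ; . F] }  — shift
  I2: { [E' → E .] }  — accept
  I3: { [E → F .] }  — reduce
  I4: { [E → P . F], [F → . ; E E], [F → . c ( E] }  — shift
  I5: { [F → c . ( E] }  — shift
  I6: { [E → . ; ; ;], [E → . ; E], [E → . F], [E → . P F], [F → . ; E E], [F → . c ( E], [F → c ( . E], [P → . ; F] }  — shift
  I7: { [F → c ( E .] }  — reduce
  I8: { [E → . ; ; ;], [E → . ; E], [E → . F], [E → . P F], [F → . ; E E], [F → . c ( E], [F → ; . E E], [P → . ; F] }  — shift
  I9: { [E → P F .] }  — reduce
  I10: { [E → . ; ; ;], [E → . ; E], [E → . F], [E → . P F], [F → . ; E E], [F → . c ( E], [F → ; E . E], [P → . ; F] }  — shift
  I11: { [F → ; E E .] }  — reduce
  I12: { [E → . ; ; ;], [E → . ; E], [E → . F], [E → . P F], [E → ; . ; ;], [E → ; . E], [E → ; ; . ;], [F → . ; E E], [F → . c ( E], [F → ; . E E], [P → . ; F], [P → ; . F] }  — shift
  I13: { [E → . ; ; ;], [E → . ; E], [E → . F], [E → . P F], [E → ; E .], [F → . ; E E], [F → . c ( E], [F → ; E . E], [P → . ; F] }  — shift, reduce
  I14: { [E → F .], [P → ; F .] }  — 2 reduces
  I15: { [E → . ; ; ;], [E → . ; E], [E → . F], [E → . P F], [E → ; . ; ;], [E → ; . E], [E → ; ; . ;], [E → ; ; ; .], [F → . ; E E], [F → . c ( E], [F → ; . E E], [P → . ; F], [P → ; . F] }  — shift, reduce

Conflict in state I13:
  Shift-reduce conflict between [E → ; E .] and [E → . ; ; ;]
So the grammar is NOT LR(0).

Answer: No. Shift-reduce conflict between [E → ; E .] and [E → . ; ; ;]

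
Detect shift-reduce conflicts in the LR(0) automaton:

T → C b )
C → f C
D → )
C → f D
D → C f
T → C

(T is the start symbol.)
A shift-reduce conflict occurs when an LR(0) state has both:
  - a complete (reduce) item [A → α .] (dot at the end), and
  - a shift item [B → β . c γ] (dot before a terminal).

Augment with T' → T and build the canonical LR(0) collection (I0 = CLOSURE({[T' → . T]}), then GOTO on every symbol after a dot until no new states appear). It has 10 states:
  I0: { [C → . f C], [C → . f D], [T → . C b )], [T → . C], [T' → . T] }  — shift
  I1: { [T → C . b )], [T → C .] }  — shift, reduce
  I2: { [T' → T .] }  — accept
  I3: { [C → . f C], [C → . f D], [C → f . C], [C → f . D], [D → . )], [D → . C f] }  — shift
  I4: { [D → ) .] }  — reduce
  I5: { [C → f C .], [D → C . f] }  — shift, reduce
  I6: { [C → f D .] }  — reduce
  I7: { [D → C f .] }  — reduce
  I8: { [T → C b . )] }  — shift
  I9: { [T → C b ) .] }  — reduce

I1 contains reduce item [T → C .] and shift item [T → C . b )] — shift-reduce conflict.
I5 contains reduce item [C → f C .] and shift item [D → C . f] — shift-reduce conflict.

Answer: Yes — I1: [T → C .] vs [T → C . b )]; I5: [C → f C .] vs [D → C . f]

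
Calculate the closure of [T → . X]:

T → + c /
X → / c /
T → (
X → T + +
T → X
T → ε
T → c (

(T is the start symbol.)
{ [T → . (], [T → . + c /], [T → . X], [T → . c (], [T → .], [X → . / c /], [X → . T + +] }

To compute CLOSURE, for each item [A → α.Bβ] where B is a non-terminal, add [B → .γ] for all productions B → γ; repeat for the newly added items until nothing changes.

Start with: [T → . X]
  [T → . X] has the dot before X: add [X → . / c /], [X → . T + +]
  [X → . T + +] has the dot before T: add [T → . + c /], [T → . (], [T → .], [T → . c (]
No further items can be added.

CLOSURE = { [T → . (], [T → . + c /], [T → . X], [T → . c (], [T → .], [X → . / c /], [X → . T + +] }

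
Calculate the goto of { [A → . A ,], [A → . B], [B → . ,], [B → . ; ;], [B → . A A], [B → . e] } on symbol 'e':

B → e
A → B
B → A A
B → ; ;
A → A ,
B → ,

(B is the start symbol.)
GOTO(I, 'e') = CLOSURE({ [A → αX.β] : [A → α.Xβ] ∈ I, X = 'e' })

Items with dot before 'e', with the dot advanced:
  [B → . e] → [B → e .]
Closure adds nothing (no advanced item has the dot before a non-terminal).

GOTO = { [B → e .] }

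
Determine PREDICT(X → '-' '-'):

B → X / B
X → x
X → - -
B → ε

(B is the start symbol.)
{ '-' }

PREDICT(X → '-' '-') = (FIRST(RHS) \ {ε}) ∪ (FOLLOW(X) if ε ∈ FIRST(RHS), i.e. RHS ⇒* ε)
FIRST('-' '-') = { '-' }
ε ∉ FIRST('-' '-'), so FOLLOW(X) is not added.
PREDICT(X → '-' '-') = { '-' }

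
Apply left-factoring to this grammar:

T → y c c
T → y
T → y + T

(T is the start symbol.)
T → y T'
T' → c c
T' → ε
T' → + T

Left-factoring transforms A → αβ₁ | αβ₂ into A → αA' and A' → β₁ | β₂
(α is the longest common prefix among the alternatives). Repeat until
no nonterminal has two alternatives with a common prefix.

Round 1: T has alternatives sharing prefix 'y'. Introduce T': T → y T'
  Add: T' → c c
  Add: T' → ε
  Add: T' → + T

No remaining common prefixes — done.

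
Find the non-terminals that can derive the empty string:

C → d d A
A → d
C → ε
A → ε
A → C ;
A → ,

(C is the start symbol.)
A non-terminal is nullable if it can derive ε (the empty string): either it has an ε-production, or it has a production whose right-hand side consists entirely of nullable non-terminals.

ε-productions: C → ε, A → ε
So C, A are immediately nullable.
Every non-terminal is now nullable.
Nullable = { 'A', 'C' }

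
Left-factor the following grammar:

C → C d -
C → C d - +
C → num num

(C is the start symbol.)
Left-factoring transforms A → αβ₁ | αβ₂ into A → αA' and A' → β₁ | β₂
(α is the longest common prefix among the alternatives). Repeat until
no nonterminal has two alternatives with a common prefix.

Round 1: C has alternatives sharing prefix 'C d -'. Introduce C': C → C d - C'
  Add: C' → ε
  Add: C' → +

No remaining common prefixes — done.

Resulting grammar:
C → C d - C'
C' → ε
C' → +
C → num num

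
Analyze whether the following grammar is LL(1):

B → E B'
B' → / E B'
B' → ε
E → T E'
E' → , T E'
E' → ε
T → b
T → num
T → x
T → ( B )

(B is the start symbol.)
Yes, the grammar is LL(1).

Relevant sets:
  FOLLOW(B') = { $, ')' }
  FOLLOW(E') = { $, ')', '/' }

For B':
  PREDICT(B' → '/' E B') = { '/' }
  PREDICT(B' → ε) = { $, ')' }
For E':
  PREDICT(E' → ',' T E') = { ',' }
  PREDICT(E' → ε) = { $, ')', '/' }
For T:
  PREDICT(T → b) = { 'b' }
  PREDICT(T → num) = { 'num' }
  PREDICT(T → x) = { 'x' }
  PREDICT(T → '(' B ')') = { '(' }
B, E have a single production, so nothing to check there.

All predict sets are disjoint. The grammar IS LL(1).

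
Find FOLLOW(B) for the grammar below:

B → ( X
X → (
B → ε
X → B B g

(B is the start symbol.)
To compute FOLLOW(B), find every occurrence of B on a right-hand side N → α B β: add FIRST(β) \ {ε}, and if β is empty or nullable also add FOLLOW(N). Iterate to a fixed point.

B is the start symbol, so $ ∈ FOLLOW(B).
In X → B B g: B is followed by B g, add FIRST(B g) \ {ε} = { '(', 'g' }
In X → B B g: B is followed by g, add FIRST(g) \ {ε} = { 'g' }

Taking the union: FOLLOW(B) = { $, '(', 'g' }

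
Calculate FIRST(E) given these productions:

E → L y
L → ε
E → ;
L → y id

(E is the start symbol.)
To compute FIRST(E), examine every production with E on the left-hand side, reading each right-hand side left to right until a non-nullable symbol is reached.

FIRST sets of the other non-terminals involved (by the same procedure, iterated to a fixed point):
  FIRST(L) = { 'y', ε }

From E → L y:
  - L is a non-terminal: add FIRST(L) \ {ε} = { 'y' }
    L is nullable, so continue to the next symbol
  - y is a terminal: add 'y' and stop
From E → ;:
  - ';' is a terminal: add ';' and stop

Collecting: FIRST(E) = { ';', 'y' }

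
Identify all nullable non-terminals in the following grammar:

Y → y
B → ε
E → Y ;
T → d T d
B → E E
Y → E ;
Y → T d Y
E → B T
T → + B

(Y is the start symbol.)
A non-terminal is nullable if it can derive ε (the empty string): either it has an ε-production, or it has a production whose right-hand side consists entirely of nullable non-terminals.

ε-productions: B → ε
So B is immediately nullable.
No further non-terminal can be added: every production for the remaining non-terminals contains a terminal or a non-nullable non-terminal.
Nullable = { 'B' }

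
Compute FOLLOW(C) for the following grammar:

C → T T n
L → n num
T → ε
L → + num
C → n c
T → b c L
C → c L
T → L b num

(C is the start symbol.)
C is the start symbol, so $ ∈ FOLLOW(C).
C does not occur on any right-hand side.

Taking the union: FOLLOW(C) = { $ }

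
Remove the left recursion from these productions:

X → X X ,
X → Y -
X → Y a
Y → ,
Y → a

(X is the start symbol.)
X → Y - X'
X → Y a X'
X' → X , X'
X' → ε
Y → ,
Y → a

X is directly left-recursive. The standard transformation for
  A → A α₁ | ... | A α_m | β₁ | ... | β_n
is
  A  → β₁ A' | ... | β_n A'
  A' → α₁ A' | ... | α_m A' | ε

X → Y - becomes X → Y - X'
X → Y a becomes X → Y a X'
X → X X , becomes X' → X , X'
Add X' → ε

Productions for other non-terminals are unchanged:
  Y → ,
  Y → a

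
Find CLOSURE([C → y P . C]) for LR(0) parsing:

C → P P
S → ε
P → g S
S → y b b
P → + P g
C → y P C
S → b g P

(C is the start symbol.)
{ [C → . P P], [C → . y P C], [C → y P . C], [P → . + P g], [P → . g S] }

To compute CLOSURE, for each item [A → α.Bβ] where B is a non-terminal, add [B → .γ] for all productions B → γ; repeat for the newly added items until nothing changes.

Start with: [C → y P . C]
  [C → y P . C] has the dot before C: add [C → . P P], [C → . y P C]
  [C → . P P] has the dot before P: add [P → . g S], [P → . + P g]
No further items can be added.

CLOSURE = { [C → . P P], [C → . y P C], [C → y P . C], [P → . + P g], [P → . g S] }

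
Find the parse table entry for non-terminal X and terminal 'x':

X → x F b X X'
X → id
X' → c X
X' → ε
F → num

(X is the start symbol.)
X → x F b X X'

To find M[X, 'x'], we find productions for X where 'x' is in the predict set (PREDICT(N → α) = (FIRST(α) \ {ε}) ∪ (FOLLOW(N) if α ⇒* ε)).

X → x F b X X': PREDICT = { 'x' }
  'x' is in predict set, so this production goes in M[X, 'x']
X → id: PREDICT = { 'id' }

M[X, 'x'] = X → x F b X X'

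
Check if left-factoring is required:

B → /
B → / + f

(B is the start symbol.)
Yes, B has productions with common prefix '/'

Left-factoring is needed when two productions for the same non-terminal
share a common prefix on the right-hand side.

Productions for B:
  B → /
  B → / + f

Found common prefix '/' in productions for B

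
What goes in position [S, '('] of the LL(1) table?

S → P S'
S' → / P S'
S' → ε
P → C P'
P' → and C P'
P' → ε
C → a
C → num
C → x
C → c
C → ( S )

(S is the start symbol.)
S → P S'

To find M[S, '('], we find productions for S where '(' is in the predict set (PREDICT(N → α) = (FIRST(α) \ {ε}) ∪ (FOLLOW(N) if α ⇒* ε)).

Relevant sets:
  FIRST(P) = { '(', 'a', 'c', 'num', 'x' }

S → P S': PREDICT = { '(', 'a', 'c', 'num', 'x' }
  '(' is in predict set, so this production goes in M[S, '(']

M[S, '('] = S → P S'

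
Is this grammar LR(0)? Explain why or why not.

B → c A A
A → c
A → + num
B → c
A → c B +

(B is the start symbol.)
A grammar is LR(0) if no state in the canonical LR(0) collection has:
  - both a shift item (dot before a terminal) and a complete item (shift-reduce conflict), or
  - two or more complete items (reduce-reduce conflict; the accept item [B' → B .] counts as a complete item here).

Augment with B' → B and build the canonical LR(0) collection (I0 = CLOSURE({[B' → . B]}), then GOTO on every symbol after a dot until no new states appear). It has 10 states:
  I0: { [B → . c A A], [B → . c], [B' → . B] }  — shift
  I1: { [B' → B .] }  — accept
  I2: { [A → . + num], [A → . c B +], [A → . c], [B → c . A A], [B → c .] }  — shift, reduce
  I3: { [A → + . num] }  — shift
  I4: { [A → . + num], [A → . c B +], [A → . c], [B → c A . A] }  — shift
  I5: { [A → c . B +], [A → c .], [B → . c A A], [B → . c] }  — shift, reduce
  I6: { [A → c B . +] }  — shift
  I7: { [A → c B + .] }  — reduce
  I8: { [B → c A A .] }  — reduce
  I9: { [A → + num .] }  — reduce

Conflict in state I2:
  Shift-reduce conflict between [B → c .] and [A → . + num]
So the grammar is NOT LR(0).

Answer: No. Shift-reduce conflict between [B → c .] and [A → . + num]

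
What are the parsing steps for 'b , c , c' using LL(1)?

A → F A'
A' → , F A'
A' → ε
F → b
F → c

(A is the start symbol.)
LL(1) parsing maintains a stack (initially the start symbol over $) and the input. At each step: if the stack top is a terminal, match it against the current input token; if it is a non-terminal N, replace it with the RHS of M[N, lookahead] (the unique production whose predict set contains the lookahead).

Stack is shown with the top on the left.

Stack     Input        Action
-----------------------------
A $       b , c , c $  output A → F A'
F A' $    b , c , c $  output F → b
b A' $    b , c , c $  match 'b'
A' $      , c , c $    output A' → , F A'
, F A' $  , c , c $    match ','
F A' $    c , c $      output F → c
c A' $    c , c $      match 'c'
A' $      , c $        output A' → , F A'
, F A' $  , c $        match ','
F A' $    c $          output F → c
c A' $    c $          match 'c'
A' $      $            output A' → ε
$         $            accept

The string is accepted.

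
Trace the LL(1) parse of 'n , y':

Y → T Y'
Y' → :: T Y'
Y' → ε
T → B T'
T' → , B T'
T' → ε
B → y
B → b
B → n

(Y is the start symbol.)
LL(1) parsing maintains a stack (initially the start symbol over $) and the input. At each step: if the stack top is a terminal, match it against the current input token; if it is a non-terminal N, replace it with the RHS of M[N, lookahead] (the unique production whose predict set contains the lookahead).

Stack is shown with the top on the left.

Stack        Input    Action
----------------------------
Y $          n , y $  output Y → T Y'
T Y' $       n , y $  output T → B T'
B T' Y' $    n , y $  output B → n
n T' Y' $    n , y $  match 'n'
T' Y' $      , y $    output T' → , B T'
, B T' Y' $  , y $    match ','
B T' Y' $    y $      output B → y
y T' Y' $    y $      match 'y'
T' Y' $      $        output T' → ε
Y' $         $        output Y' → ε
$            $        accept

The string is accepted.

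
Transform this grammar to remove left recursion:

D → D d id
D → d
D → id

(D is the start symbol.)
D → d D'
D → id D'
D' → d id D'
D' → ε

D is directly left-recursive. The standard transformation for
  A → A α₁ | ... | A α_m | β₁ | ... | β_n
is
  A  → β₁ A' | ... | β_n A'
  A' → α₁ A' | ... | α_m A' | ε

D → d becomes D → d D'
D → id becomes D → id D'
D → D d id becomes D' → d id D'
Add D' → ε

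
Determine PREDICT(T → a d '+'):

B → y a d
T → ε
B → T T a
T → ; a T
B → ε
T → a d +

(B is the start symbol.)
PREDICT(T → a d '+') = (FIRST(RHS) \ {ε}) ∪ (FOLLOW(T) if ε ∈ FIRST(RHS), i.e. RHS ⇒* ε)
FIRST(a d '+') = { 'a' }
ε ∉ FIRST(a d '+'), so FOLLOW(T) is not added.
PREDICT(T → a d '+') = { 'a' }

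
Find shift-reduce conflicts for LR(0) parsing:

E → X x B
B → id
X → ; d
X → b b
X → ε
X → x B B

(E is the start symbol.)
Yes — I0: [X → .] vs [X → . ; d]

A shift-reduce conflict occurs when an LR(0) state has both:
  - a complete (reduce) item [A → α .] (dot at the end), and
  - a shift item [B → β . c γ] (dot before a terminal).

Augment with E' → E and build the canonical LR(0) collection (I0 = CLOSURE({[E' → . E]}), then GOTO on every symbol after a dot until no new states appear). It has 13 states:
  I0: { [E → . X x B], [E' → . E], [X → . ; d], [X → . b b], [X → . x B B], [X → .] }  — shift, reduce
  I1: { [X → ; . d] }  — shift
  I2: { [E' → E .] }  — accept
  I3: { [E → X . x B] }  — shift
  I4: { [X → b . b] }  — shift
  I5: { [B → . id], [X → x . B B] }  — shift
  I6: { [B → . id], [X → x B . B] }  — shift
  I7: { [B → id .] }  — reduce
  I8: { [X → x B B .] }  — reduce
  I9: { [X → b b .] }  — reduce
  I10: { [B → . id], [E → X x . B] }  — shift
  I11: { [E → X x B .] }  — reduce
  I12: { [X → ; d .] }  — reduce

I0 contains reduce item [X → .] and shift items [X → . ; d], [X → . b b], [X → . x B B] — shift-reduce conflict.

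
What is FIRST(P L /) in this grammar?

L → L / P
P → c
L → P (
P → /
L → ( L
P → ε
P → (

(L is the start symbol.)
{ '(', '/', 'c' }

FIRST sets of the non-terminals involved (from the grammar, by fixed-point iteration):
  FIRST(P) = { '(', '/', 'c', ε }
  FIRST(L) = { '(', '/', 'c' }

To compute FIRST(P L /), process the symbols left to right:
Symbol P is a non-terminal. Add FIRST(P) \ {ε} = { '(', '/', 'c' }
P is nullable (ε ∈ FIRST(P)), continue to the next symbol.
Symbol L is a non-terminal. Add FIRST(L) \ {ε} = { '(', '/', 'c' }
L is not nullable (ε ∉ FIRST(L)), so stop here.
FIRST(P L /) = { '(', '/', 'c' }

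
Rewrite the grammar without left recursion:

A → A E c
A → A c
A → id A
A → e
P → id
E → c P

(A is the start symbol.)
A → id A A'
A → e A'
A' → E c A'
A' → c A'
A' → ε
P → id
E → c P

A is directly left-recursive. The standard transformation for
  A → A α₁ | ... | A α_m | β₁ | ... | β_n
is
  A  → β₁ A' | ... | β_n A'
  A' → α₁ A' | ... | α_m A' | ε

A → id A becomes A → id A A'
A → e becomes A → e A'
A → A E c becomes A' → E c A'
A → A c becomes A' → c A'
Add A' → ε

Productions for other non-terminals are unchanged:
  P → id
  E → c P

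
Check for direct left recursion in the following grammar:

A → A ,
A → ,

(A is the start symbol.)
Yes, A is left-recursive

A → A ,: LEFT RECURSIVE (starts with A)
A → ,: starts with ','

The grammar has direct left recursion on: A.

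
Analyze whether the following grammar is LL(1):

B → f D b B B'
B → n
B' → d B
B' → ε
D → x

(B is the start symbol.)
No. Predict set conflict for B': { 'd' }

A grammar is LL(1) if for each non-terminal N with multiple productions, the predict sets of those productions are pairwise disjoint, where PREDICT(N → α) = (FIRST(α) \ {ε}) ∪ (FOLLOW(N) if α ⇒* ε).

Relevant sets:
  FOLLOW(B') = { $, 'd' }

For B:
  PREDICT(B → f D b B B') = { 'f' }
  PREDICT(B → n) = { 'n' }
For B':
  PREDICT(B' → d B) = { 'd' }
  PREDICT(B' → ε) = { $, 'd' }
D has a single production, so nothing to check there.

Conflict found: Predict set conflict for B': { 'd' }
The grammar is NOT LL(1).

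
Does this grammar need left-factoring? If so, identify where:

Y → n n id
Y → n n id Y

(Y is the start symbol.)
Yes, Y has productions with common prefix 'n n id'

Left-factoring is needed when two productions for the same non-terminal
share a common prefix on the right-hand side.

Productions for Y:
  Y → n n id
  Y → n n id Y

Found common prefix 'n n id' in productions for Y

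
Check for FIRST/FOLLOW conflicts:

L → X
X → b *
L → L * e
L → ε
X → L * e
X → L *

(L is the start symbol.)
Yes. L → X with FOLLOW(L) on { '*' }; L → L '*' e with FOLLOW(L) on { '*' }

A FIRST/FOLLOW conflict occurs when a non-terminal N has a nullable alternative N → β (β ⇒* ε) and another alternative N → α with FIRST(α) ∩ FOLLOW(N) ≠ ∅: on such a lookahead the parser cannot decide between expanding α and letting N vanish via β.

Nullable non-terminals: L.
FIRST sets used below: FIRST(X) = { '*', 'b' }, FIRST(L) = { '*', 'b', ε }

L: nullable alternative(s) L → ε; FOLLOW(L) = { $, '*' }
  L → X: FIRST \ {ε} = { '*', 'b' } — overlaps FOLLOW(L) on { '*' }: CONFLICT
  L → L * e: FIRST \ {ε} = { '*', 'b' } — overlaps FOLLOW(L) on { '*' }: CONFLICT
  L → ε: FIRST \ {ε} = { } — this is the only nullable alternative, skip

X has no nullable alternative, so no FIRST/FOLLOW check is needed there.

So the grammar has 2 FIRST/FOLLOW conflicts (marked CONFLICT above).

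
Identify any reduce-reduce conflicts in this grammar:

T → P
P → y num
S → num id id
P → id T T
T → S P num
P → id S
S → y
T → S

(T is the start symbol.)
A reduce-reduce conflict occurs when an LR(0) state has two complete items [A → α .] and [B → β .] — both call for a reduction, and with no lookahead the parser cannot choose between them.

Augment with T' → T and build the canonical LR(0) collection (I0 = CLOSURE({[T' → . T]}), then GOTO on every symbol after a dot until no new states appear). It has 16 states:
  I0: { [P → . id S], [P → . id T T], [P → . y num], [S → . num id id], [S → . y], [T → . P], [T → . S P num], [T → . S], [T' → . T] }  — shift
  I1: { [T → P .] }  — reduce
  I2: { [P → . id S], [P → . id T T], [P → . y num], [T → S . P num], [T → S .] }  — shift, reduce
  I3: { [T' → T .] }  — accept
  I4: { [P → . id S], [P → . id T T], [P → . y num], [P → id . S], [P → id . T T], [S → . num id id], [S → . y], [T → . P], [T → . S P num], [T → . S] }  — shift
  I5: { [S → num . id id] }  — shift
  I6: { [P → y . num], [S → y .] }  — shift, reduce
  I7: { [P → y num .] }  — reduce
  I8: { [S → num id . id] }  — shift
  I9: { [S → num id id .] }  — reduce
  I10: { [P → . id S], [P → . id T T], [P → . y num], [P → id S .], [T → S . P num], [T → S .] }  — shift, 2 reduces
  I11: { [P → . id S], [P → . id T T], [P → . y num], [P → id T . T], [S → . num id id], [S → . y], [T → . P], [T → . S P num], [T → . S] }  — shift
  I12: { [P → id T T .] }  — reduce
  I13: { [T → S P . num] }  — shift
  I14: { [P → y . num] }  — shift
  I15: { [T → S P num .] }  — reduce

I10 contains complete items [P → id S .], [T → S .] — reduce-reduce conflict.

Answer: Yes — I10: [P → id S .] vs [T → S .]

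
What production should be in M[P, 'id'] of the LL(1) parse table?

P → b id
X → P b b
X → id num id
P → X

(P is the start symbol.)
P → X

To find M[P, 'id'], we find productions for P where 'id' is in the predict set (PREDICT(N → α) = (FIRST(α) \ {ε}) ∪ (FOLLOW(N) if α ⇒* ε)).

Relevant sets:
  FIRST(X) = { 'b', 'id' }

P → b id: PREDICT = { 'b' }
P → X: PREDICT = { 'b', 'id' }
  'id' is in predict set, so this production goes in M[P, 'id']

M[P, 'id'] = P → X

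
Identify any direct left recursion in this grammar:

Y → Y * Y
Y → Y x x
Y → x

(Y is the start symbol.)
Yes, Y is left-recursive

Y → Y * Y: LEFT RECURSIVE (starts with Y)
Y → Y x x: LEFT RECURSIVE (starts with Y)
Y → x: starts with x

The grammar has direct left recursion on: Y.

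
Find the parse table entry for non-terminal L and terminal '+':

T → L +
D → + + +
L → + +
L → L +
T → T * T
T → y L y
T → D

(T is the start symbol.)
To find M[L, '+'], we find productions for L where '+' is in the predict set (PREDICT(N → α) = (FIRST(α) \ {ε}) ∪ (FOLLOW(N) if α ⇒* ε)).

Relevant sets:
  FIRST(L) = { '+' }

L → + +: PREDICT = { '+' }
  '+' is in predict set, so this production goes in M[L, '+']
L → L +: PREDICT = { '+' }
  '+' is in predict set, so this production goes in M[L, '+']

M[L, '+'] = L → + +, L → L +  (a multiply-defined cell — the grammar is not LL(1))

Answer: L → + +, L → L +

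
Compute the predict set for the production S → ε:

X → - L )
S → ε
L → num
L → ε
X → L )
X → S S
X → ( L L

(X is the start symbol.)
{ $ }

PREDICT(S → ε) = (FIRST(RHS) \ {ε}) ∪ (FOLLOW(S) if ε ∈ FIRST(RHS), i.e. RHS ⇒* ε)
The right-hand side is ε (FIRST(ε) = { ε }), so the predict set is FOLLOW(S) = { $ }
PREDICT(S → ε) = { $ }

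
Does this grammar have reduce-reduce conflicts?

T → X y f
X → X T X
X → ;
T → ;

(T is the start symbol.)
Yes — I1: [T → ; .] vs [X → ; .]

A reduce-reduce conflict occurs when an LR(0) state has two complete items [A → α .] and [B → β .] — both call for a reduction, and with no lookahead the parser cannot choose between them.

Augment with T' → T and build the canonical LR(0) collection (I0 = CLOSURE({[T' → . T]}), then GOTO on every symbol after a dot until no new states appear). It has 9 states:
  I0: { [T → . ;], [T → . X y f], [T' → . T], [X → . ;], [X → . X T X] }  — shift
  I1: { [T → ; .], [X → ; .] }  — 2 reduces
  I2: { [T' → T .] }  — accept
  I3: { [T → . ;], [T → . X y f], [T → X . y f], [X → . ;], [X → . X T X], [X → X . T X] }  — shift
  I4: { [X → . ;], [X → . X T X], [X → X T . X] }  — shift
  I5: { [T → X y . f] }  — shift
  I6: { [T → X y f .] }  — reduce
  I7: { [X → ; .] }  — reduce
  I8: { [T → . ;], [T → . X y f], [X → . ;], [X → . X T X], [X → X . T X], [X → X T X .] }  — shift, reduce

I1 contains complete items [T → ; .], [X → ; .] — reduce-reduce conflict.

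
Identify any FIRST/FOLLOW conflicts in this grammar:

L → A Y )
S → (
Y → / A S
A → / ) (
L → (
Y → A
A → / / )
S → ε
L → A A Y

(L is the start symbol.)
No FIRST/FOLLOW conflicts.

A FIRST/FOLLOW conflict occurs when a non-terminal N has a nullable alternative N → β (β ⇒* ε) and another alternative N → α with FIRST(α) ∩ FOLLOW(N) ≠ ∅: on such a lookahead the parser cannot decide between expanding α and letting N vanish via β.

Nullable non-terminals: S.

S: nullable alternative(s) S → ε; FOLLOW(S) = { $, ')' }
  S → (: FIRST \ {ε} = { '(' } — disjoint from FOLLOW(S)
  S → ε: FIRST \ {ε} = { } — this is the only nullable alternative, skip

A, L, Y have no nullable alternative, so no FIRST/FOLLOW check is needed there.

No FIRST/FOLLOW conflicts found.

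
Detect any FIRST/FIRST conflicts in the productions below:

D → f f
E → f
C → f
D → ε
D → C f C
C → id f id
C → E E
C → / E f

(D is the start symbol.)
A FIRST/FIRST conflict occurs when two productions N → α and N → β for the same non-terminal have FIRST(α) ∩ FIRST(β) ≠ ∅ (with ε ∈ FIRST of a nullable right-hand side, so two nullable alternatives also conflict).

FIRST sets of the non-terminals at (or reachable through a nullable prefix from) the front of some alternative:
  FIRST(C) = { '/', 'f', 'id' }
  FIRST(E) = { 'f' }

Productions for D:
  D → f f: FIRST = { 'f' }
  D → ε: FIRST = { ε }
  D → C f C: FIRST = { '/', 'f', 'id' }
Productions for C:
  C → f: FIRST = { 'f' }
  C → id f id: FIRST = { 'id' }
  C → E E: FIRST = { 'f' }
  C → / E f: FIRST = { '/' }
E has only one production, so no FIRST/FIRST conflict is possible there.

Conflict for D: D → f f and D → C f C
  Overlap: { 'f' }
Conflict for C: C → f and C → E E
  Overlap: { 'f' }

Answer: Yes. D → f f / D → C f C on { 'f' }; C → f / C → E E on { 'f' }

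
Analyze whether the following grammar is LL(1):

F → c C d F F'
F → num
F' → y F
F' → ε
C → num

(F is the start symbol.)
No. Predict set conflict for F': { 'y' }

A grammar is LL(1) if for each non-terminal N with multiple productions, the predict sets of those productions are pairwise disjoint, where PREDICT(N → α) = (FIRST(α) \ {ε}) ∪ (FOLLOW(N) if α ⇒* ε).

Relevant sets:
  FOLLOW(F') = { $, 'y' }

For F:
  PREDICT(F → c C d F F') = { 'c' }
  PREDICT(F → num) = { 'num' }
For F':
  PREDICT(F' → y F) = { 'y' }
  PREDICT(F' → ε) = { $, 'y' }
C has a single production, so nothing to check there.

Conflict found: Predict set conflict for F': { 'y' }
The grammar is NOT LL(1).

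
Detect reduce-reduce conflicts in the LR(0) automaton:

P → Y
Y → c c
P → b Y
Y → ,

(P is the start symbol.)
Augment with P' → P and build the canonical LR(0) collection (I0 = CLOSURE({[P' → . P]}), then GOTO on every symbol after a dot until no new states appear). It has 8 states:
  I0: { [P → . Y], [P → . b Y], [P' → . P], [Y → . ,], [Y → . c c] }  — shift
  I1: { [Y → , .] }  — reduce
  I2: { [P' → P .] }  — accept
  I3: { [P → Y .] }  — reduce
  I4: { [P → b . Y], [Y → . ,], [Y → . c c] }  — shift
  I5: { [Y → c . c] }  — shift
  I6: { [Y → c c .] }  — reduce
  I7: { [P → b Y .] }  — reduce

No state contains more than one complete item.

Answer: No reduce-reduce conflicts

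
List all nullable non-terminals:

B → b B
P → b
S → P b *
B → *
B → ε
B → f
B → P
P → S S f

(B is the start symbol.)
{ 'B' }

A non-terminal is nullable if it can derive ε (the empty string): either it has an ε-production, or it has a production whose right-hand side consists entirely of nullable non-terminals.

ε-productions: B → ε
So B is immediately nullable.
No further non-terminal can be added: every production for the remaining non-terminals contains a terminal or a non-nullable non-terminal.
Nullable = { 'B' }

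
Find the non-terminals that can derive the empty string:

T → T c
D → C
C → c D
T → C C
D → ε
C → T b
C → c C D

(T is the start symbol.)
ε-productions: D → ε
So D is immediately nullable.
No further non-terminal can be added: every production for the remaining non-terminals contains a terminal or a non-nullable non-terminal.
Nullable = { 'D' }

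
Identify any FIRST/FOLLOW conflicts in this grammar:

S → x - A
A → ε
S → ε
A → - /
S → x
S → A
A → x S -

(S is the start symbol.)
Nullable non-terminals: A, S.
FIRST sets used below: FIRST(A) = { '-', 'x', ε }

A: nullable alternative(s) A → ε; FOLLOW(A) = { $, '-' }
  A → ε: FIRST \ {ε} = { } — this is the only nullable alternative, skip
  A → - /: FIRST \ {ε} = { '-' } — overlaps FOLLOW(A) on { '-' }: CONFLICT
  A → x S -: FIRST \ {ε} = { 'x' } — disjoint from FOLLOW(A)

S: nullable alternative(s) S → ε, S → A; FOLLOW(S) = { $, '-' }
  S → x - A: FIRST \ {ε} = { 'x' } — disjoint from FOLLOW(S)
  S → ε: FIRST \ {ε} = { } — disjoint from FOLLOW(S)
  S → x: FIRST \ {ε} = { 'x' } — disjoint from FOLLOW(S)
  S → A: FIRST \ {ε} = { '-', 'x' } — overlaps FOLLOW(S) on { '-' }: CONFLICT

So the grammar has 2 FIRST/FOLLOW conflicts (marked CONFLICT above).

Answer: Yes. S → A with FOLLOW(S) on { '-' }; A → '-' '/' with FOLLOW(A) on { '-' }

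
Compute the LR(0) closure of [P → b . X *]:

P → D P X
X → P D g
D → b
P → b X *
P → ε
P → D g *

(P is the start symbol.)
{ [D → . b], [P → . D P X], [P → . D g *], [P → . b X *], [P → .], [P → b . X *], [X → . P D g] }

Start with: [P → b . X *]
  [P → b . X *] has the dot before X: add [X → . P D g]
  [X → . P D g] has the dot before P: add [P → . D P X], [P → . b X *], [P → .], [P → . D g *]
  [P → . D P X] has the dot before D: add [D → . b]
No further items can be added.

CLOSURE = { [D → . b], [P → . D P X], [P → . D g *], [P → . b X *], [P → .], [P → b . X *], [X → . P D g] }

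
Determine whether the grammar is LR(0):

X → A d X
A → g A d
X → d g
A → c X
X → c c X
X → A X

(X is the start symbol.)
A grammar is LR(0) if no state in the canonical LR(0) collection has:
  - both a shift item (dot before a terminal) and a complete item (shift-reduce conflict), or
  - two or more complete items (reduce-reduce conflict; the accept item [X' → X .] counts as a complete item here).

Augment with X' → X and build the canonical LR(0) collection (I0 = CLOSURE({[X' → . X]}), then GOTO on every symbol after a dot until no new states appear). It has 17 states:
  I0: { [A → . c X], [A → . g A d], [X → . A X], [X → . A d X], [X → . c c X], [X → . d g], [X' → . X] }  — shift
  I1: { [A → . c X], [A → . g A d], [X → . A X], [X → . A d X], [X → . c c X], [X → . d g], [X → A . X], [X → A . d X] }  — shift
  I2: { [X' → X .] }  — accept
  I3: { [A → . c X], [A → . g A d], [A → c . X], [X → . A X], [X → . A d X], [X → . c c X], [X → . d g], [X → c . c X] }  — shift
  I4: { [X → d . g] }  — shift
  I5: { [A → . c X], [A → . g A d], [A → g . A d] }  — shift
  I6: { [A → g A . d] }  — shift
  I7: { [A → . c X], [A → . g A d], [A → c . X], [X → . A X], [X → . A d X], [X → . c c X], [X → . d g] }  — shift
  I8: { [A → c X .] }  — reduce
  I9: { [A → g A d .] }  — reduce
  I10: { [X → d g .] }  — reduce
  I11: { [A → . c X], [A → . g A d], [A → c . X], [X → . A X], [X → . A d X], [X → . c c X], [X → . d g], [X → c . c X], [X → c c . X] }  — shift
  I12: { [A → c X .], [X → c c X .] }  — 2 reduces
  I13: { [X → A X .] }  — reduce
  I14: { [A → . c X], [A → . g A d], [X → . A X], [X → . A d X], [X → . c c X], [X → . d g], [X → A d . X], [X → d . g] }  — shift
  I15: { [X → A d X .] }  — reduce
  I16: { [A → . c X], [A → . g A d], [A → g . A d], [X → d g .] }  — shift, reduce

Conflict in state I12:
  Reduce-reduce conflict: [A → c X .] and [X → c c X .]
So the grammar is NOT LR(0).

Answer: No. Reduce-reduce conflict: [A → c X .] and [X → c c X .]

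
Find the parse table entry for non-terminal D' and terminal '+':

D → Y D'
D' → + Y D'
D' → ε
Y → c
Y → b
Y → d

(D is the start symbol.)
To find M[D', '+'], we find productions for D' where '+' is in the predict set (PREDICT(N → α) = (FIRST(α) \ {ε}) ∪ (FOLLOW(N) if α ⇒* ε)).

Relevant sets:
  FOLLOW(D') = { $ }

D' → + Y D': PREDICT = { '+' }
  '+' is in predict set, so this production goes in M[D', '+']
D' → ε: PREDICT = { $ }

M[D', '+'] = D' → + Y D'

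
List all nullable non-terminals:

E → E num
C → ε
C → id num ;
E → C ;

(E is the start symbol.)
A non-terminal is nullable if it can derive ε (the empty string): either it has an ε-production, or it has a production whose right-hand side consists entirely of nullable non-terminals.

ε-productions: C → ε
So C is immediately nullable.
No further non-terminal can be added: every production for the remaining non-terminals contains a terminal or a non-nullable non-terminal.
Nullable = { 'C' }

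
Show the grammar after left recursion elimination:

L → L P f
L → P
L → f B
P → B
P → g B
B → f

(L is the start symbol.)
L → P L'
L → f B L'
L' → P f L'
L' → ε
P → B
P → g B
B → f

L is directly left-recursive. The standard transformation for
  A → A α₁ | ... | A α_m | β₁ | ... | β_n
is
  A  → β₁ A' | ... | β_n A'
  A' → α₁ A' | ... | α_m A' | ε

L → P becomes L → P L'
L → f B becomes L → f B L'
L → L P f becomes L' → P f L'
Add L' → ε

Productions for other non-terminals are unchanged:
  P → B
  P → g B
  B → f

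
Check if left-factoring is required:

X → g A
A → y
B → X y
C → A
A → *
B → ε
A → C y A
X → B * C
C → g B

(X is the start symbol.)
No, left-factoring is not needed

Left-factoring is needed when two productions for the same non-terminal
share a common prefix on the right-hand side.

Productions for X:
  X → g A
  X → B * C
Productions for A:
  A → y
  A → *
  A → C y A
Productions for B:
  B → X y
  B → ε
Productions for C:
  C → A
  C → g B

No common prefixes found.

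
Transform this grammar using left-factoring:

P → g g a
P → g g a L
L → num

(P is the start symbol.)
Left-factoring transforms A → αβ₁ | αβ₂ into A → αA' and A' → β₁ | β₂
(α is the longest common prefix among the alternatives). Repeat until
no nonterminal has two alternatives with a common prefix.

Round 1: P has alternatives sharing prefix 'g g a'. Introduce P': P → g g a P'
  Add: P' → ε
  Add: P' → L

No remaining common prefixes — done.

Resulting grammar:
P → g g a P'
P' → ε
P' → L
L → num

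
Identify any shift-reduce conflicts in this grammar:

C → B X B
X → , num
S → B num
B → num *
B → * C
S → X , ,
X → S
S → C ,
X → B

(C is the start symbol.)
Augment with C' → C and build the canonical LR(0) collection (I0 = CLOSURE({[C' → . C]}), then GOTO on every symbol after a dot until no new states appear). It has 18 states:
  I0: { [B → . * C], [B → . num *], [C → . B X B], [C' → . C] }  — shift
  I1: { [B → * . C], [B → . * C], [B → . num *], [C → . B X B] }  — shift
  I2: { [B → . * C], [B → . num *], [C → . B X B], [C → B . X B], [S → . B num], [S → . C ,], [S → . X , ,], [X → . , num], [X → . B], [X → . S] }  — shift
  I3: { [C' → C .] }  — accept
  I4: { [B → num . *] }  — shift
  I5: { [B → num * .] }  — reduce
  I6: { [X → , . num] }  — shift
  I7: { [B → . * C], [B → . num *], [C → . B X B], [C → B . X B], [S → . B num], [S → . C ,], [S → . X , ,], [S → B . num], [X → . , num], [X → . B], [X → . S], [X → B .] }  — shift, reduce
  I8: { [S → C . ,] }  — shift
  I9: { [X → S .] }  — reduce
  I10: { [B → . * C], [B → . num *], [C → B X . B], [S → X . , ,] }  — shift
  I11: { [S → X , . ,] }  — shift
  I12: { [C → B X B .] }  — reduce
  I13: { [S → X , , .] }  — reduce
  I14: { [S → C , .] }  — reduce
  I15: { [B → num . *], [S → B num .] }  — shift, reduce
  I16: { [X → , num .] }  — reduce
  I17: { [B → * C .] }  — reduce

I7 contains reduce item [X → B .] and shift items [B → . * C], [B → . num *], [S → B . num], [X → . , num] — shift-reduce conflict.
I15 contains reduce item [S → B num .] and shift item [B → num . *] — shift-reduce conflict.

Answer: Yes — I7: [X → B .] vs [B → . * C]; I15: [S → B num .] vs [B → num . *]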